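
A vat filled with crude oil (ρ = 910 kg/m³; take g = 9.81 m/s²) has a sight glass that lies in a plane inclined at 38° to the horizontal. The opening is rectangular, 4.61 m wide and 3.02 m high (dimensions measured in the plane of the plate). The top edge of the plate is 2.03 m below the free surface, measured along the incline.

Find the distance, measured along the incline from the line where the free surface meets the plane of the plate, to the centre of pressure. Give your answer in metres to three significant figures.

γ = ρg = 910 × 9.81 / 1000 = 8.9271 kN/m³.
Let θ = 38° be the plate's angle to the horizontal; measure y along the incline from where the plane meets the free surface. Vertical depth h = y·sinθ with sinθ = 0.615661.
The centroid lies 3.02/2 = 1.51 m below the top edge, so y_c = 2.03 + 1.51 = 3.54 m and h_c = 3.54 × 0.615661 = 2.17944 m.
A = 4.61 × 3.02 = 13.9222 m².
Resultant F = γ·h_c·A = 8.9271 × 2.17944 × 13.9222 = 270.871 kN.
I_c = b·h³/12 = 4.61 × 3.02³/12 = 10.5813 m⁴.
Centre of pressure: y_p = y_c + I_c/(y_c·A) = 3.54 + 10.5813/(3.54 × 13.9222) = 3.54 + 0.214698 = 3.7547 m along the plane.

y_p = 3.75 m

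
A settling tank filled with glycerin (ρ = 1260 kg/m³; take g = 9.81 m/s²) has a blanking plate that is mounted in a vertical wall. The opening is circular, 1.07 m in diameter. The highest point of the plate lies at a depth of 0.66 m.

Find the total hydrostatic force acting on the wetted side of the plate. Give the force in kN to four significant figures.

γ = ρg = 1260 × 9.81 / 1000 = 12.3606 kN/m³.
The centroid is at the centre, 0.535 m below the top of the plate, so the centroid depth is h_c = 0.66 + 0.535 = 1.195 m.
A = π(0.535)² = 0.899202 m².
Resultant F = γ·h_c·A = 12.3606 × 1.195 × 0.899202 = 13.282 kN.

F ≈ 13.28 kN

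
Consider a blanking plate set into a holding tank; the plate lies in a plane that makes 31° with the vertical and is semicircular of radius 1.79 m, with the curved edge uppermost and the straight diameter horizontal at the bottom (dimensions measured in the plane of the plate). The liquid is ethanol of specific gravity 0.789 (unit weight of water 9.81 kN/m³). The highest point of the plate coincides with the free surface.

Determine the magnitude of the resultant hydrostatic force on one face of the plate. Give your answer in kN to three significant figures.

F ≈ 34.4 kN

γ = 0.789 × 9.81 = 7.74009 kN/m³.
The plate makes 31° with the vertical, i.e. θ = 90° − 31° = 59° to the horizontal. Measuring y along the incline from the free-surface line, vertical depth h = y·sinθ with sinθ = 0.857167.
The centroid lies 4r/(3π) = 0.7597 m above the diameter, so r − 4r/(3π) = 1.79 − 0.7597 = 1.0303 m below the topmost point, so y_c = 1.0303 m and h_c = 1.0303 × 0.857167 = 0.883139 m.
A = πr²/2 = π × 1.79²/2 = 5.03299 m².
Resultant F = γ·h_c·A = 7.74009 × 0.883139 × 5.03299 = 34.4034 kN.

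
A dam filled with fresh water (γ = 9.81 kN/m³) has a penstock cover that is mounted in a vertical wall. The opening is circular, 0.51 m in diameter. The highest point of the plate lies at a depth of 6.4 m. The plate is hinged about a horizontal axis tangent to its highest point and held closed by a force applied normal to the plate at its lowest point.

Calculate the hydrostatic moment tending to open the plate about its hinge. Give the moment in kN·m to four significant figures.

M ≈ 3.433 kN·m

γ = 9.81 kN/m³.
The centroid is at the centre, 0.255 m below the top of the plate, so the centroid depth is h_c = 6.4 + 0.255 = 6.655 m.
A = π(0.255)² = 0.204282 m².
Resultant F = γ·h_c·A = 9.81 × 6.655 × 0.204282 = 13.3367 kN.
I_c = πr⁴/4 = π × 0.255⁴/4 = 0.00332086 m⁴.
Centre of pressure: y_p = y_c + I_c/(y_c·A) = 6.655 + 0.00332086/(6.655 × 0.204282) = 6.655 + 0.00244271 = 6.65744 m along the plane.
The resultant acts 0.255 + 0.00244271 = 0.257443 m (along the plate) below the hinge at the top edge, so the moment about the hinge is M = F × 0.257443 = 13.3367 × 0.257443 = 3.43344 kN·m.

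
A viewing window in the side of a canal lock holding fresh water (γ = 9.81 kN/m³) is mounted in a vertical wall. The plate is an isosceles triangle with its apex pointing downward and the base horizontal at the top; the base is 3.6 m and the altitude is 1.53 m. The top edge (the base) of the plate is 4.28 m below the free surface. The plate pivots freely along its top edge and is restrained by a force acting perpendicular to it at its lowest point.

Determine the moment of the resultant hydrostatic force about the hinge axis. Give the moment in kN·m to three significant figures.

γ = 9.81 kN/m³.
With the apex down, the centroid sits h/3 = 1.53/3 = 0.51 m below the base (the top edge), so the centroid depth is h_c = 4.28 + 0.51 = 4.79 m.
A = ½ × 3.6 × 1.53 = 2.754 m².
Resultant F = γ·h_c·A = 9.81 × 4.79 × 2.754 = 129.41 kN.
I_c = b·h³/36 = 3.6 × 1.53³/36 = 0.358158 m⁴.
Centre of pressure: y_p = y_c + I_c/(y_c·A) = 4.79 + 0.358158/(4.79 × 2.754) = 4.79 + 0.0271503 = 4.81715 m along the plane.
The resultant acts 0.51 + 0.0271503 = 0.53715 m (along the plate) below the hinge at the top edge, so the moment about the hinge is M = F × 0.53715 = 129.41 × 0.53715 = 69.5126 kN·m.

M ≈ 69.5 kN·m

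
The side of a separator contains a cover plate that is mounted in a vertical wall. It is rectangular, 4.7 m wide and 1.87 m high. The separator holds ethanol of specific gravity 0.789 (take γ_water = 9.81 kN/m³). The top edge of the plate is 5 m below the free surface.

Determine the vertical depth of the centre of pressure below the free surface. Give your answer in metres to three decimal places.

h_p = 5.984 m

γ = 0.789 × 9.81 = 7.74009 kN/m³.
The centroid lies 1.87/2 = 0.935 m below the top edge, so the centroid depth is h_c = 5 + 0.935 = 5.935 m.
A = 4.7 × 1.87 = 8.789 m².
Resultant F = γ·h_c·A = 7.74009 × 5.935 × 8.789 = 403.744 kN.
I_c = b·h³/12 = 4.7 × 1.87³/12 = 2.56119 m⁴.
Centre of pressure: y_p = y_c + I_c/(y_c·A) = 5.935 + 2.56119/(5.935 × 8.789) = 5.935 + 0.0491 = 5.9841 m along the plane.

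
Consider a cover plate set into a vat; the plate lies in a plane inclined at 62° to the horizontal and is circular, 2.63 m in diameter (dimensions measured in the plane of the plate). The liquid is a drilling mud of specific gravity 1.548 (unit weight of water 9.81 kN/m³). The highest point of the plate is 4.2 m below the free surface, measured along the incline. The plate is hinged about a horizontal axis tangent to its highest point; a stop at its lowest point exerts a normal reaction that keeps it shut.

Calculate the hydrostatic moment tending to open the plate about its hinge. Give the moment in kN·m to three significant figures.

γ = 1.548 × 9.81 = 15.18588 kN/m³.
Let θ = 62° be the plate's angle to the horizontal; measure y along the incline from where the plane meets the free surface. Vertical depth h = y·sinθ with sinθ = 0.882948.
The centroid is at the centre, 1.315 m below the top of the plate, so y_c = 4.2 + 1.315 = 5.515 m and h_c = 5.515 × 0.882948 = 4.86946 m.
A = π(1.315)² = 5.43252 m².
Resultant F = γ·h_c·A = 15.18588 × 4.86946 × 5.43252 = 401.719 kN.
I_c = πr⁴/4 = π × 1.315⁴/4 = 2.34851 m⁴.
Centre of pressure: y_p = y_c + I_c/(y_c·A) = 5.515 + 2.34851/(5.515 × 5.43252) = 5.515 + 0.0783873 = 5.59339 m along the plane.
The resultant acts 1.315 + 0.0783873 = 1.39339 m (along the plate) below the hinge at the top edge, so the moment about the hinge is M = F × 1.39339 = 401.719 × 1.39339 = 559.751 kN·m.

M ≈ 560 kN·m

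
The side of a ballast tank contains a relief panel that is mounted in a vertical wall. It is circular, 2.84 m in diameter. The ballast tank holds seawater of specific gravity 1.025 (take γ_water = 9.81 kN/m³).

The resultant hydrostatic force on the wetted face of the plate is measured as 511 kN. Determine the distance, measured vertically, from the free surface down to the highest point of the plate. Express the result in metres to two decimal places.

γ = 1.025 × 9.81 = 10.05525 kN/m³.
A = π(1.42)² = 6.33471 m².
From F = γ·h_c·A, the centroid depth is h_c = 511/(10.05525 × 6.33471) = 8.02234 m.
The centroid is at the centre, 1.42 m below the top of the plate, so the highest point sits at h_top = 8.02234 − 1.42 = 6.60234 m below the surface.

d_top ≈ 6.60 m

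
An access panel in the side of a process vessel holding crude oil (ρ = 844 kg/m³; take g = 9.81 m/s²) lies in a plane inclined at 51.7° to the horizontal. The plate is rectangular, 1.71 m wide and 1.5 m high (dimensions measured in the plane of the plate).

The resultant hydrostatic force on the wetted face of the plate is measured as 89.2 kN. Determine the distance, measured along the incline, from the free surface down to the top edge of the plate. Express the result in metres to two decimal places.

γ = ρg = 844 × 9.81 / 1000 = 8.27964 kN/m³.
A = 1.71 × 1.5 = 2.565 m².
From F = γ·h_c·A, the centroid depth is h_c = 89.2/(8.27964 × 2.565) = 4.20016 m.
Let θ = 51.7° be the plate's angle to the horizontal; measure y along the incline from where the plane meets the free surface. Vertical depth h = y·sinθ with sinθ = 0.784776.
Along the incline, y_c = h_c/sinθ = 4.20016/0.784776 = 5.35205 m.
The centroid lies 1.5/2 = 0.75 m below the top edge, so the top edge sits at y_top = 5.35205 − 0.75 = 4.60205 m along the incline.

y_top ≈ 4.60 m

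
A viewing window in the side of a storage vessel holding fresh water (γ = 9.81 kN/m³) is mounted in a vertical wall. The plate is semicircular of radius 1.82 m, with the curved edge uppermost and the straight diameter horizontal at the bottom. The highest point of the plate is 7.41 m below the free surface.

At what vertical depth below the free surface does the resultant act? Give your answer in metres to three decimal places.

h_p = 8.485 m

γ = 9.81 kN/m³.
The centroid lies 4r/(3π) = 0.772432 m above the diameter, so r − 4r/(3π) = 1.82 − 0.772432 = 1.04757 m below the topmost point, so the centroid depth is h_c = 7.41 + 1.04757 = 8.45757 m.
A = πr²/2 = π × 1.82²/2 = 5.20311 m².
Resultant F = γ·h_c·A = 9.81 × 8.45757 × 5.20311 = 431.696 kN.
I_c = (π/8 − 8/(9π))·r⁴ = 0.109757 × 1.82⁴ = 1.20425 m⁴.
Centre of pressure: y_p = y_c + I_c/(y_c·A) = 8.45757 + 1.20425/(8.45757 × 5.20311) = 8.45757 + 0.0273658 = 8.48494 m along the plane.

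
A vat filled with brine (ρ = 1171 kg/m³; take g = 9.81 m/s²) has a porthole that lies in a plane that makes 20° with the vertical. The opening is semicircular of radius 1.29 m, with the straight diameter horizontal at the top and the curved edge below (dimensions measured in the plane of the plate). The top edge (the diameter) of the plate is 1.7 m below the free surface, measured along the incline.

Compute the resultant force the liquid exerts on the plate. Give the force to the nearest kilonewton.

γ = ρg = 1171 × 9.81 / 1000 = 11.48751 kN/m³.
The plate makes 20° with the vertical, i.e. θ = 90° − 20° = 70° to the horizontal. Measuring y along the incline from the free-surface line, vertical depth h = y·sinθ with sinθ = 0.939693.
The centroid of a semicircle lies 4r/(3π) = 0.547493 m from the diameter, here below the top edge, so y_c = 1.7 + 0.547493 = 2.24749 m and h_c = 2.24749 × 0.939693 = 2.11195 m.
A = πr²/2 = π × 1.29²/2 = 2.61396 m².
Resultant F = γ·h_c·A = 11.48751 × 2.11195 × 2.61396 = 63.4174 kN.

F ≈ 63 kN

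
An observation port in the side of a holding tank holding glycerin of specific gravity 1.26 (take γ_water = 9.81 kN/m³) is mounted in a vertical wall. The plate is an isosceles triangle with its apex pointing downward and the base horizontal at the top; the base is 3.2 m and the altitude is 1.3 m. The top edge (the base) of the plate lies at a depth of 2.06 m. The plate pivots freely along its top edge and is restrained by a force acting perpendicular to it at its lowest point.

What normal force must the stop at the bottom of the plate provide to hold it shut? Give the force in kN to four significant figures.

P ≈ 23.22 kN

γ = 1.26 × 9.81 = 12.3606 kN/m³.
With the apex down, the centroid sits h/3 = 1.3/3 = 0.433333 m below the base (the top edge), so the centroid depth is h_c = 2.06 + 0.433333 = 2.49333 m.
A = ½ × 3.2 × 1.3 = 2.08 m².
Resultant F = γ·h_c·A = 12.3606 × 2.49333 × 2.08 = 64.1036 kN.
I_c = b·h³/36 = 3.2 × 1.3³/36 = 0.195289 m⁴.
Centre of pressure: y_p = y_c + I_c/(y_c·A) = 2.49333 + 0.195289/(2.49333 × 2.08) = 2.49333 + 0.037656 = 2.53099 m along the plane.
The resultant acts 0.433333 + 0.037656 = 0.470989 m (along the plate) below the hinge at the top edge, so the moment about the hinge is M = F × 0.470989 = 64.1036 × 0.470989 = 30.1921 kN·m.
A normal force at the bottom, 1.3 m from the hinge, must supply this moment: P = 30.1921/1.3 = 23.2247 kN.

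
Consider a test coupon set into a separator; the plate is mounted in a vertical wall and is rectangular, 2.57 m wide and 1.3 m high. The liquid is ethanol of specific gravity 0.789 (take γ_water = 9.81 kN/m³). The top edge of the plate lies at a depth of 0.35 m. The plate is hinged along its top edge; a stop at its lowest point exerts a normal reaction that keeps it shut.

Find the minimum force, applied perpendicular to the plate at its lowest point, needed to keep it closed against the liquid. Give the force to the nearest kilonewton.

γ = 0.789 × 9.81 = 7.74009 kN/m³.
The centroid lies 1.3/2 = 0.65 m below the top edge, so the centroid depth is h_c = 0.35 + 0.65 = 1 m.
A = 2.57 × 1.3 = 3.341 m².
Resultant F = γ·h_c·A = 7.74009 × 1 × 3.341 = 25.8596 kN.
I_c = b·h³/12 = 2.57 × 1.3³/12 = 0.470524 m⁴.
Centre of pressure: y_p = y_c + I_c/(y_c·A) = 1 + 0.470524/(1 × 3.341) = 1 + 0.140833 = 1.14083 m along the plane.
The resultant acts 0.65 + 0.140833 = 0.790833 m (along the plate) below the hinge at the top edge, so the moment about the hinge is M = F × 0.790833 = 25.8596 × 0.790833 = 20.4506 kN·m.
A normal force at the bottom, 1.3 m from the hinge, must supply this moment: P = 20.4506/1.3 = 15.7312 kN.

P ≈ 16 kN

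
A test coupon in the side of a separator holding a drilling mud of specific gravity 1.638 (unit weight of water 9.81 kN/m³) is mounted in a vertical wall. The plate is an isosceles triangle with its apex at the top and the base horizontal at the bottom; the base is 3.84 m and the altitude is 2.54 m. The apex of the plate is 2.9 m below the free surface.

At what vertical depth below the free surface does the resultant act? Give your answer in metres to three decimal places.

γ = 1.638 × 9.81 = 16.06878 kN/m³.
With the apex up, the centroid sits 2h/3 = 2 × 2.54/3 = 1.69333 m below the apex, so the centroid depth is h_c = 2.9 + 1.69333 = 4.59333 m.
A = ½ × 3.84 × 2.54 = 4.8768 m².
Resultant F = γ·h_c·A = 16.06878 × 4.59333 × 4.8768 = 359.953 kN.
I_c = b·h³/36 = 3.84 × 2.54³/36 = 1.74795 m⁴.
Centre of pressure: y_p = y_c + I_c/(y_c·A) = 4.59333 + 1.74795/(4.59333 × 4.8768) = 4.59333 + 0.0780309 = 4.67136 m along the plane.

h_p = 4.671 m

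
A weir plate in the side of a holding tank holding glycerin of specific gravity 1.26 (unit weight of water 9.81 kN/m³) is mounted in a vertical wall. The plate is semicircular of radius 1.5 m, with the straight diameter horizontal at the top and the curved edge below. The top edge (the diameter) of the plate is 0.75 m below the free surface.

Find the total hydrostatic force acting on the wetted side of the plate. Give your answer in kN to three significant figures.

F ≈ 60.6 kN

γ = 1.26 × 9.81 = 12.3606 kN/m³.
The centroid of a semicircle lies 4r/(3π) = 0.63662 m from the diameter, here below the top edge, so the centroid depth is h_c = 0.75 + 0.63662 = 1.38662 m.
A = πr²/2 = π × 1.5²/2 = 3.53429 m².
Resultant F = γ·h_c·A = 12.3606 × 1.38662 × 3.53429 = 60.5758 kN.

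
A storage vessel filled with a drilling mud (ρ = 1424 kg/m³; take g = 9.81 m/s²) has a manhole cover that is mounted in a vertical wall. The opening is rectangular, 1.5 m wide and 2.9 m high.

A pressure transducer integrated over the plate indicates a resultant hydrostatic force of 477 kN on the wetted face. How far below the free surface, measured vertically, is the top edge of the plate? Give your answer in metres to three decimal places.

d_top ≈ 6.400 m

γ = ρg = 1424 × 9.81 / 1000 = 13.96944 kN/m³.
A = 1.5 × 2.9 = 4.35 m².
From F = γ·h_c·A, the centroid depth is h_c = 477/(13.96944 × 4.35) = 7.84965 m.
The centroid lies 2.9/2 = 1.45 m below the top edge, so the top edge sits at h_top = 7.84965 − 1.45 = 6.39965 m below the surface.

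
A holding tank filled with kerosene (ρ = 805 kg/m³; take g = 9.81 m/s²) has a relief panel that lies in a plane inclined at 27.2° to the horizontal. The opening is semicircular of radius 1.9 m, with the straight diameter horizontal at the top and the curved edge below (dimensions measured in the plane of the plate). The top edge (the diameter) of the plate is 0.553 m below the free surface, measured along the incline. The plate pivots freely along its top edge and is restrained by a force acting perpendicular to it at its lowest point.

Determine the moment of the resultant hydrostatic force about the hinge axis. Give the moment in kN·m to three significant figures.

M ≈ 27.6 kN·m

γ = ρg = 805 × 9.81 / 1000 = 7.89705 kN/m³.
Let θ = 27.2° be the plate's angle to the horizontal; measure y along the incline from where the plane meets the free surface. Vertical depth h = y·sinθ with sinθ = 0.457098.
The centroid of a semicircle lies 4r/(3π) = 0.806385 m from the diameter, here below the top edge, so y_c = 0.553 + 0.806385 = 1.35939 m and h_c = 1.35939 × 0.457098 = 0.621374 m.
A = πr²/2 = π × 1.9²/2 = 5.67057 m².
Resultant F = γ·h_c·A = 7.89705 × 0.621374 × 5.67057 = 27.8256 kN.
I_c = (π/8 − 8/(9π))·r⁴ = 0.109757 × 1.9⁴ = 1.43036 m⁴.
Centre of pressure: y_p = y_c + I_c/(y_c·A) = 1.35939 + 1.43036/(1.35939 × 5.67057) = 1.35939 + 0.185556 = 1.54495 m along the plane.
The resultant acts 0.806385 + 0.185556 = 0.991941 m (along the plate) below the hinge at the top edge, so the moment about the hinge is M = F × 0.991941 = 27.8256 × 0.991941 = 27.6014 kN·m.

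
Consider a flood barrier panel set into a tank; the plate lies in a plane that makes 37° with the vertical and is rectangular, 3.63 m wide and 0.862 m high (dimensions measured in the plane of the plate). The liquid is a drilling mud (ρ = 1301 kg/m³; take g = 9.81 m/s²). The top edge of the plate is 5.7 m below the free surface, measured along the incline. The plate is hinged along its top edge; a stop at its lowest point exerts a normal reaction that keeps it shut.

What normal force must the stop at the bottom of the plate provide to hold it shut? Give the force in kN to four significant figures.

P ≈ 100.1 kN

γ = ρg = 1301 × 9.81 / 1000 = 12.76281 kN/m³.
The plate makes 37° with the vertical, i.e. θ = 90° − 37° = 53° to the horizontal. Measuring y along the incline from the free-surface line, vertical depth h = y·sinθ with sinθ = 0.798636.
The centroid lies 0.862/2 = 0.431 m below the top edge, so y_c = 5.7 + 0.431 = 6.131 m and h_c = 6.131 × 0.798636 = 4.89644 m.
A = 3.63 × 0.862 = 3.12906 m².
Resultant F = γ·h_c·A = 12.76281 × 4.89644 × 3.12906 = 195.542 kN.
I_c = b·h³/12 = 3.63 × 0.862³/12 = 0.193752 m⁴.
Centre of pressure: y_p = y_c + I_c/(y_c·A) = 6.131 + 0.193752/(6.131 × 3.12906) = 6.131 + 0.0100995 = 6.1411 m along the plane.
The resultant acts 0.431 + 0.0100995 = 0.441099 m (along the plate) below the hinge at the top edge, so the moment about the hinge is M = F × 0.441099 = 195.542 × 0.441099 = 86.2534 kN·m.
A normal force at the bottom, 0.862 m from the hinge, must supply this moment: P = 86.2534/0.862 = 100.062 kN.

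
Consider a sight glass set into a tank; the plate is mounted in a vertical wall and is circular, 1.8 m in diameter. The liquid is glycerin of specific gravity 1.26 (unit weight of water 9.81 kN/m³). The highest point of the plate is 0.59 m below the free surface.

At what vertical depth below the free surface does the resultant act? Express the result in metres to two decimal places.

h_p = 1.63 m

γ = 1.26 × 9.81 = 12.3606 kN/m³.
The centroid is at the centre, 0.9 m below the top of the plate, so the centroid depth is h_c = 0.59 + 0.9 = 1.49 m.
A = π(0.9)² = 2.54469 m².
Resultant F = γ·h_c·A = 12.3606 × 1.49 × 2.54469 = 46.8663 kN.
I_c = πr⁴/4 = π × 0.9⁴/4 = 0.5153 m⁴.
Centre of pressure: y_p = y_c + I_c/(y_c·A) = 1.49 + 0.5153/(1.49 × 2.54469) = 1.49 + 0.135906 = 1.62591 m along the plane.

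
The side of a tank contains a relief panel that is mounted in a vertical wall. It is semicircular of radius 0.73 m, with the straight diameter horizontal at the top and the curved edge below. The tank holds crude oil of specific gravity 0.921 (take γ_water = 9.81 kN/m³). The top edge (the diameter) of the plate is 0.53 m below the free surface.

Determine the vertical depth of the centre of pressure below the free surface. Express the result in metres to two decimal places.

γ = 0.921 × 9.81 = 9.03501 kN/m³.
The centroid of a semicircle lies 4r/(3π) = 0.309822 m from the diameter, here below the top edge, so the centroid depth is h_c = 0.53 + 0.309822 = 0.839822 m.
A = πr²/2 = π × 0.73²/2 = 0.837077 m².
Resultant F = γ·h_c·A = 9.03501 × 0.839822 × 0.837077 = 6.35157 kN.
I_c = (π/8 − 8/(9π))·r⁴ = 0.109757 × 0.73⁴ = 0.0311691 m⁴.
Centre of pressure: y_p = y_c + I_c/(y_c·A) = 0.839822 + 0.0311691/(0.839822 × 0.837077) = 0.839822 + 0.0443375 = 0.884159 m along the plane.

h_p = 0.88 m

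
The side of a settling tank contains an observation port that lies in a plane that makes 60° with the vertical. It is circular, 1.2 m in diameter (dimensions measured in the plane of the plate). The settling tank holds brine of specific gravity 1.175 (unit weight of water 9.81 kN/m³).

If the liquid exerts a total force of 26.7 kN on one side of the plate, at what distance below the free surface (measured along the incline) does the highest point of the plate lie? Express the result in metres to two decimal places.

y_top ≈ 3.50 m

γ = 1.175 × 9.81 = 11.52675 kN/m³.
A = π(0.6)² = 1.13097 m².
From F = γ·h_c·A, the centroid depth is h_c = 26.7/(11.52675 × 1.13097) = 2.04811 m.
The plate makes 60° with the vertical, i.e. θ = 90° − 60° = 30° to the horizontal. Measuring y along the incline from the free-surface line, vertical depth h = y·sinθ with sinθ = 0.500000.
Along the incline, y_c = h_c/sinθ = 2.04811/0.500000 = 4.09622 m.
The centroid is at the centre, 0.6 m below the top of the plate, so the highest point sits at y_top = 4.09622 − 0.6 = 3.49622 m along the incline.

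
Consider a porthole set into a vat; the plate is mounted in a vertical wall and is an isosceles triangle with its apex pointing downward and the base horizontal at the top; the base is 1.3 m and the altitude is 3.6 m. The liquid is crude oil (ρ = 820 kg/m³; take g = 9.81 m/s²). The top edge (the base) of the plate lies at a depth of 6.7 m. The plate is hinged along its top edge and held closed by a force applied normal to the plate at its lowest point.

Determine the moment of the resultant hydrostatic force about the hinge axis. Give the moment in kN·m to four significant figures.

M ≈ 192.0 kN·m

γ = ρg = 820 × 9.81 / 1000 = 8.0442 kN/m³.
With the apex down, the centroid sits h/3 = 3.6/3 = 1.2 m below the base (the top edge), so the centroid depth is h_c = 6.7 + 1.2 = 7.9 m.
A = ½ × 1.3 × 3.6 = 2.34 m².
Resultant F = γ·h_c·A = 8.0442 × 7.9 × 2.34 = 148.705 kN.
I_c = b·h³/36 = 1.3 × 3.6³/36 = 1.6848 m⁴.
Centre of pressure: y_p = y_c + I_c/(y_c·A) = 7.9 + 1.6848/(7.9 × 2.34) = 7.9 + 0.0911392 = 7.99114 m along the plane.
The resultant acts 1.2 + 0.0911392 = 1.29114 m (along the plate) below the hinge at the top edge, so the moment about the hinge is M = F × 1.29114 = 148.705 × 1.29114 = 191.999 kN·m.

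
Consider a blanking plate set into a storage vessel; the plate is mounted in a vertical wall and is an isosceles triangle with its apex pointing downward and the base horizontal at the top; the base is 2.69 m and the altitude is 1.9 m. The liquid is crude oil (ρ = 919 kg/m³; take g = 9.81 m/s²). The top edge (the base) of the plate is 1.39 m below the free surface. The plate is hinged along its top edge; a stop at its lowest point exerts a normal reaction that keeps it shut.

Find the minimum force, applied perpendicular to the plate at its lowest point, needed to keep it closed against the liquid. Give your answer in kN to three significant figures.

P ≈ 18.0 kN

γ = ρg = 919 × 9.81 / 1000 = 9.01539 kN/m³.
With the apex down, the centroid sits h/3 = 1.9/3 = 0.633333 m below the base (the top edge), so the centroid depth is h_c = 1.39 + 0.633333 = 2.02333 m.
A = ½ × 2.69 × 1.9 = 2.5555 m².
Resultant F = γ·h_c·A = 9.01539 × 2.02333 × 2.5555 = 46.6152 kN.
I_c = b·h³/36 = 2.69 × 1.9³/36 = 0.51252 m⁴.
Centre of pressure: y_p = y_c + I_c/(y_c·A) = 2.02333 + 0.51252/(2.02333 × 2.5555) = 2.02333 + 0.0991216 = 2.12245 m along the plane.
The resultant acts 0.633333 + 0.0991216 = 0.732455 m (along the plate) below the hinge at the top edge, so the moment about the hinge is M = F × 0.732455 = 46.6152 × 0.732455 = 34.1435 kN·m.
A normal force at the bottom, 1.9 m from the hinge, must supply this moment: P = 34.1435/1.9 = 17.9703 kN.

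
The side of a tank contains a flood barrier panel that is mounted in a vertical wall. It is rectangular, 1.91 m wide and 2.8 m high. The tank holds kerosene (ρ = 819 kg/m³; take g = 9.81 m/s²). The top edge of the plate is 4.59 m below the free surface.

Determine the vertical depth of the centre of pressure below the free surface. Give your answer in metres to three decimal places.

γ = ρg = 819 × 9.81 / 1000 = 8.03439 kN/m³.
The centroid lies 2.8/2 = 1.4 m below the top edge, so the centroid depth is h_c = 4.59 + 1.4 = 5.99 m.
A = 1.91 × 2.8 = 5.348 m².
Resultant F = γ·h_c·A = 8.03439 × 5.99 × 5.348 = 257.378 kN.
I_c = b·h³/12 = 1.91 × 2.8³/12 = 3.49403 m⁴.
Centre of pressure: y_p = y_c + I_c/(y_c·A) = 5.99 + 3.49403/(5.99 × 5.348) = 5.99 + 0.109071 = 6.09907 m along the plane.

h_p = 6.099 m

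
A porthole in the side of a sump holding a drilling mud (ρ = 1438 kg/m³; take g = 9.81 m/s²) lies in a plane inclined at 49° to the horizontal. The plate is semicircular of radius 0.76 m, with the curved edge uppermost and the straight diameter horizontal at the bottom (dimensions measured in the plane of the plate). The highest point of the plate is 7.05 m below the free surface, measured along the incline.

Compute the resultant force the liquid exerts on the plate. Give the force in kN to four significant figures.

γ = ρg = 1438 × 9.81 / 1000 = 14.10678 kN/m³.
Let θ = 49° be the plate's angle to the horizontal; measure y along the incline from where the plane meets the free surface. Vertical depth h = y·sinθ with sinθ = 0.754710.
The centroid lies 4r/(3π) = 0.322554 m above the diameter, so r − 4r/(3π) = 0.76 − 0.322554 = 0.437446 m below the topmost point, so y_c = 7.05 + 0.437446 = 7.48745 m and h_c = 7.48745 × 0.754710 = 5.65085 m.
A = πr²/2 = π × 0.76²/2 = 0.907292 m².
Resultant F = γ·h_c·A = 14.10678 × 5.65085 × 0.907292 = 72.3251 kN.

F ≈ 72.33 kN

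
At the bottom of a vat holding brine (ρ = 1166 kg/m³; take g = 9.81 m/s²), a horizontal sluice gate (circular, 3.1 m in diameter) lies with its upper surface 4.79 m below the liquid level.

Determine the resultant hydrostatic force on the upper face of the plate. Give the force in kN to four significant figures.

F ≈ 413.5 kN

γ = ρg = 1166 × 9.81 / 1000 = 11.43846 kN/m³.
The plate is horizontal, so pressure is uniform at p = γ·h = 11.43846 × 4.79 = 54.7902 kN/m².
A = π(1.55)² = 7.54768 m².
F = p·A = 54.7902 × 7.54768 = 413.539 kN.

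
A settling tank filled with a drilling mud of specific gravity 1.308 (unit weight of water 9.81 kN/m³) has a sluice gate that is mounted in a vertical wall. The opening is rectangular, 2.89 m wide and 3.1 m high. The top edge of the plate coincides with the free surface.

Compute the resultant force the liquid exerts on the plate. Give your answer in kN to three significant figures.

γ = 1.308 × 9.81 = 12.83148 kN/m³.
The centroid lies 3.1/2 = 1.55 m below the top edge, so the centroid depth is h_c = 1.55 m.
A = 2.89 × 3.1 = 8.959 m².
Resultant F = γ·h_c·A = 12.83148 × 1.55 × 8.959 = 178.184 kN.

F ≈ 178 kN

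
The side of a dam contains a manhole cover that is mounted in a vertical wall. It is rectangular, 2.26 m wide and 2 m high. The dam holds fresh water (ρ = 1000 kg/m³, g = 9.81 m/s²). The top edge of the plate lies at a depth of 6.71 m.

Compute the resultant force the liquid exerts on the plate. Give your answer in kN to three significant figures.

F ≈ 342 kN

γ = ρg = 1000 × 9.81 = 9810 N/m³ = 9.81 kN/m³.
The centroid lies 2/2 = 1 m below the top edge, so the centroid depth is h_c = 6.71 + 1 = 7.71 m.
A = 2.26 × 2 = 4.52 m².
Resultant F = γ·h_c·A = 9.81 × 7.71 × 4.52 = 341.871 kN.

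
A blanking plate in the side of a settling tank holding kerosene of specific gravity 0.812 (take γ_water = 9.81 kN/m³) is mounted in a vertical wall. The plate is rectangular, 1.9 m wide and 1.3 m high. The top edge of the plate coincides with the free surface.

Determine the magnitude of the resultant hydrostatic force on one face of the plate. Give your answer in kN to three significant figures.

γ = 0.812 × 9.81 = 7.96572 kN/m³.
The centroid lies 1.3/2 = 0.65 m below the top edge, so the centroid depth is h_c = 0.65 m.
A = 1.9 × 1.3 = 2.47 m².
Resultant F = γ·h_c·A = 7.96572 × 0.65 × 2.47 = 12.789 kN.

F ≈ 12.8 kN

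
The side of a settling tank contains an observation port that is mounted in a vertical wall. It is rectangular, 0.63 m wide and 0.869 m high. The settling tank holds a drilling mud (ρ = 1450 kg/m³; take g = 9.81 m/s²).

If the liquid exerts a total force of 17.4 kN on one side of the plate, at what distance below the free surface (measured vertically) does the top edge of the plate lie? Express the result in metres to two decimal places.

d_top ≈ 1.80 m

γ = ρg = 1450 × 9.81 / 1000 = 14.2245 kN/m³.
A = 0.63 × 0.869 = 0.54747 m².
From F = γ·h_c·A, the centroid depth is h_c = 17.4/(14.2245 × 0.54747) = 2.23435 m.
The centroid lies 0.869/2 = 0.4345 m below the top edge, so the top edge sits at h_top = 2.23435 − 0.4345 = 1.79985 m below the surface.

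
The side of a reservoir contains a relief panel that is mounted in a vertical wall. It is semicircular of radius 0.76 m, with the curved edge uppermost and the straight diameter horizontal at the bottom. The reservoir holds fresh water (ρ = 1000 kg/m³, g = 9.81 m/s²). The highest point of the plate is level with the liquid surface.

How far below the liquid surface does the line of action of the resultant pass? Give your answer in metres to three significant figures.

γ = ρg = 1000 × 9.81 = 9810 N/m³ = 9.81 kN/m³.
The centroid lies 4r/(3π) = 0.322554 m above the diameter, so r − 4r/(3π) = 0.76 − 0.322554 = 0.437446 m below the topmost point, so the centroid depth is h_c = 0.437446 m.
A = πr²/2 = π × 0.76²/2 = 0.907292 m².
Resultant F = γ·h_c·A = 9.81 × 0.437446 × 0.907292 = 3.8935 kN.
I_c = (π/8 − 8/(9π))·r⁴ = 0.109757 × 0.76⁴ = 0.0366173 m⁴.
Centre of pressure: y_p = y_c + I_c/(y_c·A) = 0.437446 + 0.0366173/(0.437446 × 0.907292) = 0.437446 + 0.0922603 = 0.529706 m along the plane.

h_p = 0.530 m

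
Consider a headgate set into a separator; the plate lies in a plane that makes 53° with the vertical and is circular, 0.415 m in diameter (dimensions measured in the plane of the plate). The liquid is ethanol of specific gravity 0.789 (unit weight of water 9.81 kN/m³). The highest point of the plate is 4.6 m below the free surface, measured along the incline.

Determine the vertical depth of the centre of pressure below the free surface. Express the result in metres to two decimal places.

γ = 0.789 × 9.81 = 7.74009 kN/m³.
The plate makes 53° with the vertical, i.e. θ = 90° − 53° = 37° to the horizontal. Measuring y along the incline from the free-surface line, vertical depth h = y·sinθ with sinθ = 0.601815.
The centroid is at the centre, 0.2075 m below the top of the plate, so y_c = 4.6 + 0.2075 = 4.8075 m and h_c = 4.8075 × 0.601815 = 2.89323 m.
A = π(0.2075)² = 0.135265 m².
Resultant F = γ·h_c·A = 7.74009 × 2.89323 × 0.135265 = 3.02911 kN.
I_c = πr⁴/4 = π × 0.2075⁴/4 = 0.001456 m⁴.
Centre of pressure: y_p = y_c + I_c/(y_c·A) = 4.8075 + 0.001456/(4.8075 × 0.135265) = 4.8075 + 0.00223901 = 4.80974 m along the plane.
Vertically, h_p = y_p·sinθ = 4.80974 × 0.601815 = 2.89457 m.

h_p = 2.89 m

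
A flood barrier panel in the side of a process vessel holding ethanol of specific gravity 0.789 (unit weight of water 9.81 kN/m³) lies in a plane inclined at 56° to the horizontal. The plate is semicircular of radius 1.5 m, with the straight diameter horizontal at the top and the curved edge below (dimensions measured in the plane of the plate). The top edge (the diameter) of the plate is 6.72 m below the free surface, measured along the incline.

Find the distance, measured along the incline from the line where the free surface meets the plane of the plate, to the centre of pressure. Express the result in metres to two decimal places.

γ = 0.789 × 9.81 = 7.74009 kN/m³.
Let θ = 56° be the plate's angle to the horizontal; measure y along the incline from where the plane meets the free surface. Vertical depth h = y·sinθ with sinθ = 0.829038.
The centroid of a semicircle lies 4r/(3π) = 0.63662 m from the diameter, here below the top edge, so y_c = 6.72 + 0.63662 = 7.35662 m and h_c = 7.35662 × 0.829038 = 6.09892 m.
A = πr²/2 = π × 1.5²/2 = 3.53429 m².
Resultant F = γ·h_c·A = 7.74009 × 6.09892 × 3.53429 = 166.84 kN.
I_c = (π/8 − 8/(9π))·r⁴ = 0.109757 × 1.5⁴ = 0.555645 m⁴.
Centre of pressure: y_p = y_c + I_c/(y_c·A) = 7.35662 + 0.555645/(7.35662 × 3.53429) = 7.35662 + 0.0213706 = 7.37799 m along the plane.

y_p = 7.38 m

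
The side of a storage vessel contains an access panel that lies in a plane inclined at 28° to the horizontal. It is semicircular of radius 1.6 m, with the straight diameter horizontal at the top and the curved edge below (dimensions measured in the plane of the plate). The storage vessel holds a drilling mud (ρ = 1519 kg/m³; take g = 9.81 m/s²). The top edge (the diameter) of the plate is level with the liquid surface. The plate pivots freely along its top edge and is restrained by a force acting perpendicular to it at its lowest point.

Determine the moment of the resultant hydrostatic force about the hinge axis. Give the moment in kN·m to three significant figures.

M ≈ 18.0 kN·m

γ = ρg = 1519 × 9.81 / 1000 = 14.90139 kN/m³.
Let θ = 28° be the plate's angle to the horizontal; measure y along the incline from where the plane meets the free surface. Vertical depth h = y·sinθ with sinθ = 0.469472.
The centroid of a semicircle lies 4r/(3π) = 0.679061 m from the diameter, here below the top edge, so y_c = 0.679061 m and h_c = 0.679061 × 0.469472 = 0.3188 m.
A = πr²/2 = π × 1.6²/2 = 4.02124 m².
Resultant F = γ·h_c·A = 14.90139 × 0.3188 × 4.02124 = 19.1032 kN.
I_c = (π/8 − 8/(9π))·r⁴ = 0.109757 × 1.6⁴ = 0.719303 m⁴.
Centre of pressure: y_p = y_c + I_c/(y_c·A) = 0.679061 + 0.719303/(0.679061 × 4.02124) = 0.679061 + 0.263417 = 0.942478 m along the plane.
The resultant acts 0.679061 + 0.263417 = 0.942478 m (along the plate) below the hinge at the top edge, so the moment about the hinge is M = F × 0.942478 = 19.1032 × 0.942478 = 18.0043 kN·m.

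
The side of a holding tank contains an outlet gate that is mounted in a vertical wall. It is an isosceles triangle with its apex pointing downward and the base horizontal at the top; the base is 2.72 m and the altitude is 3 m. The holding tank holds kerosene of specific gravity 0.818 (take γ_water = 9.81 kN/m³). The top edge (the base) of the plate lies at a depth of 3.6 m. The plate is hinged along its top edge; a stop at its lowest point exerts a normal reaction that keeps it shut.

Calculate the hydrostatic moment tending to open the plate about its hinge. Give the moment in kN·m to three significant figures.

M ≈ 167 kN·m

γ = 0.818 × 9.81 = 8.02458 kN/m³.
With the apex down, the centroid sits h/3 = 3/3 = 1 m below the base (the top edge), so the centroid depth is h_c = 3.6 + 1 = 4.6 m.
A = ½ × 2.72 × 3 = 4.08 m².
Resultant F = γ·h_c·A = 8.02458 × 4.6 × 4.08 = 150.605 kN.
I_c = b·h³/36 = 2.72 × 3³/36 = 2.04 m⁴.
Centre of pressure: y_p = y_c + I_c/(y_c·A) = 4.6 + 2.04/(4.6 × 4.08) = 4.6 + 0.108696 = 4.7087 m along the plane.
The resultant acts 1 + 0.108696 = 1.1087 m (along the plate) below the hinge at the top edge, so the moment about the hinge is M = F × 1.1087 = 150.605 × 1.1087 = 166.976 kN·m.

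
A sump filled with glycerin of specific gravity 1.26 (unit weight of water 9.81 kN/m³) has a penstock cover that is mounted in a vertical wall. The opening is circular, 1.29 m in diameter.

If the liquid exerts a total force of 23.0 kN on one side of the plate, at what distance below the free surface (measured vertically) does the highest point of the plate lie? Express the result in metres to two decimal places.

d_top ≈ 0.78 m

γ = 1.26 × 9.81 = 12.3606 kN/m³.
A = π(0.645)² = 1.30698 m².
From F = γ·h_c·A, the centroid depth is h_c = 23.0/(12.3606 × 1.30698) = 1.4237 m.
The centroid is at the centre, 0.645 m below the top of the plate, so the highest point sits at h_top = 1.4237 − 0.645 = 0.7787 m below the surface.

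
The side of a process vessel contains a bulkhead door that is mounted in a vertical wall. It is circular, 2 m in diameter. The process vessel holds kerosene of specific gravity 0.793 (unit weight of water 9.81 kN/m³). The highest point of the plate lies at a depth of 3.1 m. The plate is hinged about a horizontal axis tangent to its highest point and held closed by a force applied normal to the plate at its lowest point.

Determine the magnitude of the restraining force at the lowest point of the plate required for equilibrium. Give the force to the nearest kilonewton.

P ≈ 53 kN

γ = 0.793 × 9.81 = 7.77933 kN/m³.
The centroid is at the centre, 1 m below the top of the plate, so the centroid depth is h_c = 3.1 + 1 = 4.1 m.
A = π(1)² = 3.14159 m².
Resultant F = γ·h_c·A = 7.77933 × 4.1 × 3.14159 = 100.202 kN.
I_c = πr⁴/4 = π × 1⁴/4 = 0.785398 m⁴.
Centre of pressure: y_p = y_c + I_c/(y_c·A) = 4.1 + 0.785398/(4.1 × 3.14159) = 4.1 + 0.0609756 = 4.16098 m along the plane.
The resultant acts 1 + 0.0609756 = 1.06098 m (along the plate) below the hinge at the top edge, so the moment about the hinge is M = F × 1.06098 = 100.202 × 1.06098 = 106.312 kN·m.
A normal force at the bottom, 2 m from the hinge, must supply this moment: P = 106.312/2 = 53.156 kN.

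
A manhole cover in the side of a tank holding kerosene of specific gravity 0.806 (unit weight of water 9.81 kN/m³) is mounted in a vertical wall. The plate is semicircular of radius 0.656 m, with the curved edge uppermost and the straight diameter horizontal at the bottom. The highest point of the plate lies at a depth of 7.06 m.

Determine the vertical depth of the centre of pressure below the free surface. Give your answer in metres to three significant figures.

γ = 0.806 × 9.81 = 7.90686 kN/m³.
The centroid lies 4r/(3π) = 0.278415 m above the diameter, so r − 4r/(3π) = 0.656 − 0.278415 = 0.377585 m below the topmost point, so the centroid depth is h_c = 7.06 + 0.377585 = 7.43758 m.
A = πr²/2 = π × 0.656²/2 = 0.67597 m².
Resultant F = γ·h_c·A = 7.90686 × 7.43758 × 0.67597 = 39.7524 kN.
I_c = (π/8 − 8/(9π))·r⁴ = 0.109757 × 0.656⁴ = 0.0203258 m⁴.
Centre of pressure: y_p = y_c + I_c/(y_c·A) = 7.43758 + 0.0203258/(7.43758 × 0.67597) = 7.43758 + 0.00404286 = 7.44162 m along the plane.

h_p = 7.44 m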